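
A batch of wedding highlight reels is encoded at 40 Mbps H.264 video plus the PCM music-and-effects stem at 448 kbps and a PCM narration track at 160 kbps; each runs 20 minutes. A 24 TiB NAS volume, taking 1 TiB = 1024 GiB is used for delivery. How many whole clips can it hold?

4332

20 min = 1200 s
Audio total: 448 + 160 = 608 kbps = 0.608 Mbps.
Total bitrate: 40.608 Mbps.
Per item: 40.608 Mbps × 1200 s = 48,730 Mb = 6,091 MB.
Capacity: 24 TiB = 211,106,233 Mb; 4332.20 items → 4332 complete.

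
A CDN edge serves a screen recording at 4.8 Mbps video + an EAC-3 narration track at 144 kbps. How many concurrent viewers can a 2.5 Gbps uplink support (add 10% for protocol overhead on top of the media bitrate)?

459

Audio: 144 kbps = 0.144 Mbps.
Per-viewer media rate: 4.944 Mbps.
On the wire with 10% overhead: 5.438 Mbps.
2.5 Gbps = 2,500 Mbps; 2,500 / 5.438 = 459.69 → 459 viewers.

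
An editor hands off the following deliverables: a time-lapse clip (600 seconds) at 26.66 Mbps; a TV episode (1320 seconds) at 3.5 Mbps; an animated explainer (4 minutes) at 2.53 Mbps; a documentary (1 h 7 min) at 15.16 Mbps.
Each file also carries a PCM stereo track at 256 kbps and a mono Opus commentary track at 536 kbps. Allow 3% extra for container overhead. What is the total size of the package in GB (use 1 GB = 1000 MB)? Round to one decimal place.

11.2 GB

Audio total: 256 + 536 = 792 kbps = 0.792 Mbps.
time-lapse clip: 27.452 Mbps × 600 s × 1.03 = 16965.3 Mb
TV episode: 4.292 Mbps × 1320 s × 1.03 = 5835.4 Mb
animated explainer: 3.322 Mbps × 240 s × 1.03 = 821.2 Mb
documentary: 15.952 Mbps × 4020 s × 1.03 = 66050.9 Mb
Total: 89672.8 Mb = 11209.1 MB.
= 11.21 GB.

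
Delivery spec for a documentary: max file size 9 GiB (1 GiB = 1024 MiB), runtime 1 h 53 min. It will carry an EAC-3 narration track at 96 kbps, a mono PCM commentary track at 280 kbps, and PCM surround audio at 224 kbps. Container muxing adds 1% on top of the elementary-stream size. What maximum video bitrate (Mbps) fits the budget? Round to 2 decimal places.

Budget: 9 GiB = 77309.4 Mb.
Stream payload after overhead: 77309.4 / 1.01 = 76544.0 Mb.
1 h 53 min = 113 min = 6780 s
Total bitrate budget: 76544.0 Mb / 6780 s = 11.290 Mbps.
Audio total: 96 + 280 + 224 = 600 kbps = 0.600 Mbps.
Video: 11.290 − 0.600 = 10.690 Mbps.

10.69 Mbps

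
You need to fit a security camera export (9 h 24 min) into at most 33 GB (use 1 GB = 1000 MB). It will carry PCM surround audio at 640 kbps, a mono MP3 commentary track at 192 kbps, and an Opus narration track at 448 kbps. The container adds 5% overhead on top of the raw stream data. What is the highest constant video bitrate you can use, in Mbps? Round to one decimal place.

Budget: 33 GB = 264000.0 Mb.
Stream payload after overhead: 264000.0 / 1.05 = 251428.6 Mb.
9 h 24 min = 564 min = 33840 s
Total bitrate budget: 251428.6 Mb / 33840 s = 7.430 Mbps.
Audio total: 640 + 192 + 448 = 1280 kbps = 1.280 Mbps.
Video: 7.430 − 1.280 = 6.150 Mbps.

6.1 Mbps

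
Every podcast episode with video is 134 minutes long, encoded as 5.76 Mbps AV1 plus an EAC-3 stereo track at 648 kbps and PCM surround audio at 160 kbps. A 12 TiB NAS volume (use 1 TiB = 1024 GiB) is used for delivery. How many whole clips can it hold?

134 min = 8040 s
Audio total: 648 + 160 = 808 kbps = 0.808 Mbps.
Total bitrate: 6.568 Mbps.
Per item: 6.568 Mbps × 8040 s = 52,807 Mb = 6,601 MB.
Capacity: 12 TiB = 105,553,116 Mb; 1998.86 items → 1998 complete.

1998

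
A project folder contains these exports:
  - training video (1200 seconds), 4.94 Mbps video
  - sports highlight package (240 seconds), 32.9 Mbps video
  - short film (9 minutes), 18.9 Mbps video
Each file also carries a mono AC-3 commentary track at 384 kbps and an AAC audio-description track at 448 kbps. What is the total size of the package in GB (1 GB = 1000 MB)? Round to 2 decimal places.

3.21 GB

Audio total: 384 + 448 = 832 kbps = 0.832 Mbps.
training video: 5.772 Mbps × 1200 s = 6926.4 Mb
sports highlight package: 33.732 Mbps × 240 s = 8095.7 Mb
short film: 19.732 Mbps × 540 s = 10655.3 Mb
Total: 25677.4 Mb = 3209.7 MB.
= 3.210 GB.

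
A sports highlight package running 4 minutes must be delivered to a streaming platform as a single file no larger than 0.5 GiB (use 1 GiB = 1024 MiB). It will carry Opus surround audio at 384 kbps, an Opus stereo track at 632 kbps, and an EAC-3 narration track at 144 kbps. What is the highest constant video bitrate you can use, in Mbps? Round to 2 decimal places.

16.74 Mbps

Budget: 0.5 GiB = 4295.0 Mb.
4 min = 240 s
Total bitrate budget: 4295.0 Mb / 240 s = 17.896 Mbps.
Audio total: 384 + 632 + 144 = 1160 kbps = 1.160 Mbps.
Video: 17.896 − 1.160 = 16.736 Mbps.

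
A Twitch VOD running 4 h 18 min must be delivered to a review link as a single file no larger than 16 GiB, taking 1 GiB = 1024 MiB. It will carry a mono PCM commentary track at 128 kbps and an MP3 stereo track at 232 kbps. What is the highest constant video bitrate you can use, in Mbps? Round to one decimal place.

Budget: 16 GiB = 137439.0 Mb.
4 h 18 min = 258 min = 15480 s
Total bitrate budget: 137439.0 Mb / 15480 s = 8.878 Mbps.
Audio total: 128 + 232 = 360 kbps = 0.360 Mbps.
Video: 8.878 − 0.360 = 8.518 Mbps.

8.5 Mbps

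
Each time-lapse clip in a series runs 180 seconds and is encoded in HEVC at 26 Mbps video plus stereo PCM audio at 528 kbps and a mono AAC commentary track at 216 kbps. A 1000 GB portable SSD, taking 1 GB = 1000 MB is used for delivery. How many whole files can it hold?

Audio total: 528 + 216 = 744 kbps = 0.744 Mbps.
Total bitrate: 26.744 Mbps.
Per item: 26.744 Mbps × 180 s = 4,814 Mb = 601.7 MB.
Capacity: 1000 GB = 8,000,000 Mb; 1661.85 items → 1661 complete.

1661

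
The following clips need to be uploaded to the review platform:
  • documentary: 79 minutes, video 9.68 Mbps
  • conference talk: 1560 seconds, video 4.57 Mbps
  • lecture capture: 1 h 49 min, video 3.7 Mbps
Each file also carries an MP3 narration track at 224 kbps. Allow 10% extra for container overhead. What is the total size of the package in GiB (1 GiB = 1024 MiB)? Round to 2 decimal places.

Audio: 224 kbps = 0.224 Mbps.
documentary: 9.904 Mbps × 4740 s × 1.10 = 51639.5 Mb
conference talk: 4.794 Mbps × 1560 s × 1.10 = 8226.5 Mb
lecture capture: 3.924 Mbps × 6540 s × 1.10 = 28229.3 Mb
Total: 88095.2 Mb = 11011.9 MB.
= 10.26 GiB.

10.26 GiB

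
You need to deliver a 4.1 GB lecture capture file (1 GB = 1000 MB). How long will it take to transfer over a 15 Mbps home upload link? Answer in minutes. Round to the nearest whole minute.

File: 4.1 GB = 32800.0 Mb.
At 15 Mbps: 32800.0 / 15 = 2186.7 s ≈ 36.4 minutes.

36 minutes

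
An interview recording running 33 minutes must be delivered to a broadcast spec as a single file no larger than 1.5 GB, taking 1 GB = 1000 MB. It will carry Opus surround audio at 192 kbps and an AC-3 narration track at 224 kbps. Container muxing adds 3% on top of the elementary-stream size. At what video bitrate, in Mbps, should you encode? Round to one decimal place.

5.5 Mbps

Budget: 1.5 GB = 12000.0 Mb.
Stream payload after overhead: 12000.0 / 1.03 = 11650.5 Mb.
33 min = 1980 s
Total bitrate budget: 11650.5 Mb / 1980 s = 5.884 Mbps.
Audio total: 192 + 224 = 416 kbps = 0.416 Mbps.
Video: 5.884 − 0.416 = 5.468 Mbps.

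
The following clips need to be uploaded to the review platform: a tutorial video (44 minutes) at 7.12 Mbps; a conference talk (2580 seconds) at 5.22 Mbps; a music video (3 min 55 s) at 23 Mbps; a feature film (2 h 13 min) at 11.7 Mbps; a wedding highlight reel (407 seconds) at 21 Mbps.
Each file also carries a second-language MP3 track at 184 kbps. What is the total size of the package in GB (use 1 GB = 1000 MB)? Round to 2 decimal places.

17.77 GB

Audio: 184 kbps = 0.184 Mbps.
tutorial video: 7.304 Mbps × 2640 s = 19282.6 Mb
conference talk: 5.404 Mbps × 2580 s = 13942.3 Mb
music video: 23.184 Mbps × 235 s = 5448.2 Mb
feature film: 11.884 Mbps × 7980 s = 94834.3 Mb
wedding highlight reel: 21.184 Mbps × 407 s = 8621.9 Mb
Total: 142129.3 Mb = 17766.2 MB.
= 17.77 GB.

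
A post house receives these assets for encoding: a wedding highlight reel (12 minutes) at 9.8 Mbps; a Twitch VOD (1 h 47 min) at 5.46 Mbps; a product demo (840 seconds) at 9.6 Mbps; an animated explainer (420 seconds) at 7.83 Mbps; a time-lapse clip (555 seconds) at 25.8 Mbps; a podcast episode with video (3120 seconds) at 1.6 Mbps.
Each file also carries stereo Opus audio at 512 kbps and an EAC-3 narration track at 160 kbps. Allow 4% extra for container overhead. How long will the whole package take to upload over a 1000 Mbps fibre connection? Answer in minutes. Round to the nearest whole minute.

Audio total: 512 + 160 = 672 kbps = 0.672 Mbps.
wedding highlight reel: 10.472 Mbps × 720 s × 1.04 = 7841.4 Mb
Twitch VOD: 6.132 Mbps × 6420 s × 1.04 = 40942.1 Mb
product demo: 10.272 Mbps × 840 s × 1.04 = 8973.6 Mb
animated explainer: 8.502 Mbps × 420 s × 1.04 = 3713.7 Mb
time-lapse clip: 26.472 Mbps × 555 s × 1.04 = 15279.6 Mb
podcast episode with video: 2.272 Mbps × 3120 s × 1.04 = 7372.2 Mb
Total: 84122.7 Mb = 10515.3 MB.
At 1000 Mbps: 84122.7 / 1000 = 84 s ≈ 1.4 minutes.

1 minutes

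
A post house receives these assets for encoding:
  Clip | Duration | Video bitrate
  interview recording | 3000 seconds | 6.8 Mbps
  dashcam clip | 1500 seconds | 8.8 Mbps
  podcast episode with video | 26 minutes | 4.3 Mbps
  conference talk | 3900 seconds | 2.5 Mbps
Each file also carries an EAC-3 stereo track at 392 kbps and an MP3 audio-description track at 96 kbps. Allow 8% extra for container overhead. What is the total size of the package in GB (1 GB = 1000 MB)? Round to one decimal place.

7.4 GB

Audio total: 392 + 96 = 488 kbps = 0.488 Mbps.
interview recording: 7.288 Mbps × 3000 s × 1.08 = 23613.1 Mb
dashcam clip: 9.288 Mbps × 1500 s × 1.08 = 15046.6 Mb
podcast episode with video: 4.788 Mbps × 1560 s × 1.08 = 8066.8 Mb
conference talk: 2.988 Mbps × 3900 s × 1.08 = 12585.5 Mb
Total: 59312.0 Mb = 7414.0 MB.
= 7.414 GB.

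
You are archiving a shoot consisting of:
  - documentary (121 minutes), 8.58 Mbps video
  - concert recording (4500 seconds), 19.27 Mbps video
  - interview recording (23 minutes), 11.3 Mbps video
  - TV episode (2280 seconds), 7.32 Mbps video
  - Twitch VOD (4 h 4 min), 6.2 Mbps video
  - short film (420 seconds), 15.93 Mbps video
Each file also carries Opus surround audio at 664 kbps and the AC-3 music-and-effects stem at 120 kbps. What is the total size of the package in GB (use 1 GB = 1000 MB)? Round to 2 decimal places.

Audio total: 664 + 120 = 784 kbps = 0.784 Mbps.
documentary: 9.364 Mbps × 7260 s = 67982.6 Mb
concert recording: 20.054 Mbps × 4500 s = 90243.0 Mb
interview recording: 12.084 Mbps × 1380 s = 16675.9 Mb
TV episode: 8.104 Mbps × 2280 s = 18477.1 Mb
Twitch VOD: 6.984 Mbps × 14640 s = 102245.8 Mb
short film: 16.714 Mbps × 420 s = 7019.9 Mb
Total: 302644.3 Mb = 37830.5 MB.
= 37.83 GB.

37.83 GB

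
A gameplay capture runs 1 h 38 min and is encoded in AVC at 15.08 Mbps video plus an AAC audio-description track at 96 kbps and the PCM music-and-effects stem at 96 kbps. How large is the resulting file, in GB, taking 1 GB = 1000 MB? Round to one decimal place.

11.2 GB

1 h 38 min = 98 min = 5880 s
Audio total: 96 + 96 = 192 kbps = 0.192 Mbps.
Total bitrate: 15.08 + 0.192 = 15.272 Mbps.
Stream data: 15.272 Mbps × 5880 s = 89799.4 Mb.
89,799 Mb ÷ 8 = 11,225 MB → 11.22 GB.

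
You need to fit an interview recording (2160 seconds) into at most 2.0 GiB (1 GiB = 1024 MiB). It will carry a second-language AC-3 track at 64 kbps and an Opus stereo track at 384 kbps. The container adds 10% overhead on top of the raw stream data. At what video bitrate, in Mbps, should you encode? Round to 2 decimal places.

6.78 Mbps

Budget: 2.0 GiB = 17179.9 Mb.
Stream payload after overhead: 17179.9 / 1.10 = 15618.1 Mb.
Total bitrate budget: 15618.1 Mb / 2160 s = 7.231 Mbps.
Audio total: 64 + 384 = 448 kbps = 0.448 Mbps.
Video: 7.231 − 0.448 = 6.783 Mbps.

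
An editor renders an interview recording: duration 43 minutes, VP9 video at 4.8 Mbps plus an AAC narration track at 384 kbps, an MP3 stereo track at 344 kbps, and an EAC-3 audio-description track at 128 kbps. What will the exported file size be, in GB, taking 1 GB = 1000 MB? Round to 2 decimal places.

43 min = 2580 s
Audio total: 384 + 344 + 128 = 856 kbps = 0.856 Mbps.
Total bitrate: 4.8 + 0.856 = 5.656 Mbps.
Stream data: 5.656 Mbps × 2580 s = 14592.5 Mb.
14,592 Mb ÷ 8 = 1,824 MB → 1.824 GB.

1.82 GB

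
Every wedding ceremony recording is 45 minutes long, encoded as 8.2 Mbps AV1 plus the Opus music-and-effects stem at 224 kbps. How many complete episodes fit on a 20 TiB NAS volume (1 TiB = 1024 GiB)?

45 min = 2700 s
Audio: 224 kbps = 0.224 Mbps.
Total bitrate: 8.424 Mbps.
Per item: 8.424 Mbps × 2700 s = 22,745 Mb = 2,843 MB.
Capacity: 20 TiB = 175,921,860 Mb; 7734.60 items → 7734 complete.

7734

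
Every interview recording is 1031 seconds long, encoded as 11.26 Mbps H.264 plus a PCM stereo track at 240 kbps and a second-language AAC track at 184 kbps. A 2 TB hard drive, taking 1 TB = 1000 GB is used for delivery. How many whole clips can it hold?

Audio total: 240 + 184 = 424 kbps = 0.424 Mbps.
Total bitrate: 11.684 Mbps.
Per item: 11.684 Mbps × 1031 s = 12,046 Mb = 1,506 MB.
Capacity: 2 TB = 16,000,000 Mb; 1328.22 items → 1328 complete.

1328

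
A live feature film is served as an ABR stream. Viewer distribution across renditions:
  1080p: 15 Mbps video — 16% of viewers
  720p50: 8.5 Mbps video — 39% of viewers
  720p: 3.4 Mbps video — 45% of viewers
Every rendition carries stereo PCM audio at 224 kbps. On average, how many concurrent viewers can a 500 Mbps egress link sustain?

66

Audio: 224 kbps = 0.224 Mbps.
Average per-viewer bitrate: 0.16×15.224 + 0.39×8.724 + 0.45×3.624 = 7.469 Mbps.
500 Mbps = 500.0 Mbps; 500.0 / 7.469 = 66.94 → 66.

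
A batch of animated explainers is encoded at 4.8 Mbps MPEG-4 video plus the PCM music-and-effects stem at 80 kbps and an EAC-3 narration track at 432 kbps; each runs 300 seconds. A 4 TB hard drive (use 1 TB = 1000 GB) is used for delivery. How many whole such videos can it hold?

Audio total: 80 + 432 = 512 kbps = 0.512 Mbps.
Total bitrate: 5.312 Mbps.
Per item: 5.312 Mbps × 300 s = 1,594 Mb = 199.2 MB.
Capacity: 4 TB = 32,000,000 Mb; 20080.32 items → 20080 complete.

20080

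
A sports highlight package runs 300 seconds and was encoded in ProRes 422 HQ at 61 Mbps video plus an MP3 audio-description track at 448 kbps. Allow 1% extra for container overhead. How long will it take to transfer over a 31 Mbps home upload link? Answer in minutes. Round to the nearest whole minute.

Audio: 448 kbps = 0.448 Mbps.
Total bitrate: 61.448 Mbps.
File: 61.448 Mbps × 300 s = 18434.4 Mb.
With 1% container overhead: ×1.01. → 18618.7 Mb.
At 31 Mbps: 18618.7 / 31 = 600.6 s ≈ 10 minutes.

10 minutes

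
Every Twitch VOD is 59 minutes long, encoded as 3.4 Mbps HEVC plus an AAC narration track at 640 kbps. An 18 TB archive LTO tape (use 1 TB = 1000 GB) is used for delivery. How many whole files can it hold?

59 min = 3540 s
Audio: 640 kbps = 0.640 Mbps.
Total bitrate: 4.040 Mbps.
Per item: 4.040 Mbps × 3540 s = 14,302 Mb = 1,788 MB.
Capacity: 18 TB = 144,000,000 Mb; 10068.80 items → 10068 complete.

10068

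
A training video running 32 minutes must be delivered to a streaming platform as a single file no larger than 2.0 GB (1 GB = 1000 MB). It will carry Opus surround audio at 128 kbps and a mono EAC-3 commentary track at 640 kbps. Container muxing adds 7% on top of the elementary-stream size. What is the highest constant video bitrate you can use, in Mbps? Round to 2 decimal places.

7.02 Mbps

Budget: 2.0 GB = 16000.0 Mb.
Stream payload after overhead: 16000.0 / 1.07 = 14953.3 Mb.
32 min = 1920 s
Total bitrate budget: 14953.3 Mb / 1920 s = 7.788 Mbps.
Audio total: 128 + 640 = 768 kbps = 0.768 Mbps.
Video: 7.788 − 0.768 = 7.020 Mbps.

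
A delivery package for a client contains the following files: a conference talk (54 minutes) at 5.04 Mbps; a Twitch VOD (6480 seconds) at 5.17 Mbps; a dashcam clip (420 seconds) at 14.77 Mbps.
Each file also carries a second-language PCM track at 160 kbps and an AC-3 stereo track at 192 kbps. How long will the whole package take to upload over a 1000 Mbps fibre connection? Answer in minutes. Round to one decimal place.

1.0 minutes

Audio total: 160 + 192 = 352 kbps = 0.352 Mbps.
conference talk: 5.392 Mbps × 3240 s = 17470.1 Mb
Twitch VOD: 5.522 Mbps × 6480 s = 35782.6 Mb
dashcam clip: 15.122 Mbps × 420 s = 6351.2 Mb
Total: 59603.9 Mb = 7450.5 MB.
At 1000 Mbps: 59603.9 / 1000 = 60 s ≈ 0.993 minutes.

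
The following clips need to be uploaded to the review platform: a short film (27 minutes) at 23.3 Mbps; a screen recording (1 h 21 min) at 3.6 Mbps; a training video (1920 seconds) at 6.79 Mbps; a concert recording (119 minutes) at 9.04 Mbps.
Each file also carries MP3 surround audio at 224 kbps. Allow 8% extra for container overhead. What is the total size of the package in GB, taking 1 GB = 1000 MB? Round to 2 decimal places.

18.40 GB

Audio: 224 kbps = 0.224 Mbps.
short film: 23.524 Mbps × 1620 s × 1.08 = 41157.6 Mb
screen recording: 3.824 Mbps × 4860 s × 1.08 = 20071.4 Mb
training video: 7.014 Mbps × 1920 s × 1.08 = 14544.2 Mb
concert recording: 9.264 Mbps × 7140 s × 1.08 = 71436.6 Mb
Total: 147209.8 Mb = 18401.2 MB.
= 18.40 GB.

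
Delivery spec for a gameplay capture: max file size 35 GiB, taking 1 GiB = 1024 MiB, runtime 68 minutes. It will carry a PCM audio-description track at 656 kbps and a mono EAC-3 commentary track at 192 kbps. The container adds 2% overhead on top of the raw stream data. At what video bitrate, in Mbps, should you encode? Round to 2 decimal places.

71.40 Mbps

Budget: 35 GiB = 300647.7 Mb.
Stream payload after overhead: 300647.7 / 1.02 = 294752.7 Mb.
68 min = 4080 s
Total bitrate budget: 294752.7 Mb / 4080 s = 72.243 Mbps.
Audio total: 656 + 192 = 848 kbps = 0.848 Mbps.
Video: 72.243 − 0.848 = 71.395 Mbps.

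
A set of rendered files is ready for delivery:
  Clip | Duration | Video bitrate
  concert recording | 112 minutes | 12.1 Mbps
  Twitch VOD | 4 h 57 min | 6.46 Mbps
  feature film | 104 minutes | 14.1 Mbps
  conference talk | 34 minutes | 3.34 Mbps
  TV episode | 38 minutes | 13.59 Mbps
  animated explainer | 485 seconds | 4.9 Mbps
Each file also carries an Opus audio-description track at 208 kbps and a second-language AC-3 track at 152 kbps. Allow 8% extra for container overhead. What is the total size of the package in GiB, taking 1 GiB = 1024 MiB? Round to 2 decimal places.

42.42 GiB

Audio total: 208 + 152 = 360 kbps = 0.360 Mbps.
concert recording: 12.460 Mbps × 6720 s × 1.08 = 90429.7 Mb
Twitch VOD: 6.820 Mbps × 17820 s × 1.08 = 131255.0 Mb
feature film: 14.460 Mbps × 6240 s × 1.08 = 97448.8 Mb
conference talk: 3.700 Mbps × 2040 s × 1.08 = 8151.8 Mb
TV episode: 13.950 Mbps × 2280 s × 1.08 = 34350.5 Mb
animated explainer: 5.260 Mbps × 485 s × 1.08 = 2755.2 Mb
Total: 364391.0 Mb = 45548.9 MB.
= 42.42 GiB.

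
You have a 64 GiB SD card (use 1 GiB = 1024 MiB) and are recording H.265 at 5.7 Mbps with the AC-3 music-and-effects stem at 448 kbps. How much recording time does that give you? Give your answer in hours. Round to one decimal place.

24.8 hours

Audio: 448 kbps = 0.448 Mbps.
Total bitrate: 5.7 + 0.448 = 6.148 Mbps.
Capacity: 64 GiB = 549,756 Mb.
Recording time: 549,756 / 6.148 = 89,420 s ≈ 24.8 hours.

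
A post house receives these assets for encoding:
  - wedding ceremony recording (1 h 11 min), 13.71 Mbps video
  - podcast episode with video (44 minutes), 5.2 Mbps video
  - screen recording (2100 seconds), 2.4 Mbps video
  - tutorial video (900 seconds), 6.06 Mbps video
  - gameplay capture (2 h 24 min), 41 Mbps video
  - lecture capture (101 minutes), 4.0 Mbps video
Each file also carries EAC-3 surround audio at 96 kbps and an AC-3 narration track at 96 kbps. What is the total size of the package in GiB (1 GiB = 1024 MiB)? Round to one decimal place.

Audio total: 96 + 96 = 192 kbps = 0.192 Mbps.
wedding ceremony recording: 13.902 Mbps × 4260 s = 59222.5 Mb
podcast episode with video: 5.392 Mbps × 2640 s = 14234.9 Mb
screen recording: 2.592 Mbps × 2100 s = 5443.2 Mb
tutorial video: 6.252 Mbps × 900 s = 5626.8 Mb
gameplay capture: 41.192 Mbps × 8640 s = 355898.9 Mb
lecture capture: 4.192 Mbps × 6060 s = 25403.5 Mb
Total: 465829.8 Mb = 58228.7 MB.
= 54.23 GiB.

54.2 GiB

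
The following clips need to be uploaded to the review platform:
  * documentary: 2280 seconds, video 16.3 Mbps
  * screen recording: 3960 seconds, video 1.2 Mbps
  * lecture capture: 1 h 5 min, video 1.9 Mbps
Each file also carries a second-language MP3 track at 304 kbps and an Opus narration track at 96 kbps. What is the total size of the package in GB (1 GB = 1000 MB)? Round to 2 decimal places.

Audio total: 304 + 96 = 400 kbps = 0.400 Mbps.
documentary: 16.700 Mbps × 2280 s = 38076.0 Mb
screen recording: 1.600 Mbps × 3960 s = 6336.0 Mb
lecture capture: 2.300 Mbps × 3900 s = 8970.0 Mb
Total: 53382.0 Mb = 6672.8 MB.
= 6.673 GB.

6.67 GB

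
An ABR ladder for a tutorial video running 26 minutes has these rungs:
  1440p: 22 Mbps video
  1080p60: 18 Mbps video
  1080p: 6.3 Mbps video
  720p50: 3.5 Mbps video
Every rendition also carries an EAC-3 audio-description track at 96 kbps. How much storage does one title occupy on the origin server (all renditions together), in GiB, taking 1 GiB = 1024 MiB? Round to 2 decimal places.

26 min = 1560 s
Audio: 96 kbps = 0.096 Mbps.
Sum of rendition bitrates: (22+0.096) + (18+0.096) + (6.3+0.096) + (3.5+0.096) = 50.184 Mbps.
× 1560 s = 78,287 Mb = 9,786 MB = 9.114 GiB.

9.11 GiB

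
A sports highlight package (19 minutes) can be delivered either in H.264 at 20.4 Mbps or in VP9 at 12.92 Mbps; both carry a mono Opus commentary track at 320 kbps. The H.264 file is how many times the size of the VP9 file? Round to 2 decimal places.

1.56

19 min = 1140 s
Audio: 320 kbps = 0.320 Mbps.
H.264: 20.720 Mbps × 1140 s = 23620.8 Mb = 2.953 GB.
VP9: 13.240 Mbps × 1140 s = 15093.6 Mb = 1.887 GB.
Ratio: 2.953 / 1.887 = 1.565.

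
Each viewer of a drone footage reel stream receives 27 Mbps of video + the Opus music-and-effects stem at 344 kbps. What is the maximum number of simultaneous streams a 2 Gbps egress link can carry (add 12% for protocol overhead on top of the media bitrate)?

65

Audio: 344 kbps = 0.344 Mbps.
Per-viewer media rate: 27.344 Mbps.
On the wire with 12% overhead: 30.625 Mbps.
2 Gbps = 2,000 Mbps; 2,000 / 30.625 = 65.31 → 65 viewers.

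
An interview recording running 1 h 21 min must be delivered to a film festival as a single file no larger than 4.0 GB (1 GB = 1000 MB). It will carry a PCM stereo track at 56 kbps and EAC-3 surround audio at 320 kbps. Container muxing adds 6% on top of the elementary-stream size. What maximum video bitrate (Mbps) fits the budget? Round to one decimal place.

5.8 Mbps

Budget: 4.0 GB = 32000.0 Mb.
Stream payload after overhead: 32000.0 / 1.06 = 30188.7 Mb.
1 h 21 min = 81 min = 4860 s
Total bitrate budget: 30188.7 Mb / 4860 s = 6.212 Mbps.
Audio total: 56 + 320 = 376 kbps = 0.376 Mbps.
Video: 6.212 − 0.376 = 5.836 Mbps.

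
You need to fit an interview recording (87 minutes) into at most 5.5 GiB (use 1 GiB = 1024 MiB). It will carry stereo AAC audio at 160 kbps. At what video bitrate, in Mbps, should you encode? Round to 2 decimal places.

8.89 Mbps

Budget: 5.5 GiB = 47244.6 Mb.
87 min = 5220 s
Total bitrate budget: 47244.6 Mb / 5220 s = 9.051 Mbps.
Audio: 160 kbps = 0.160 Mbps.
Video: 9.051 − 0.160 = 8.891 Mbps.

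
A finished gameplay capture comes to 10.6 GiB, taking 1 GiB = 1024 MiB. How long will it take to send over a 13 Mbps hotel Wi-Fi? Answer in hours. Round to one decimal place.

1.9 hours

File: 10.6 GiB = 91053.3 Mb.
At 13 Mbps: 91053.3 / 13 = 7004.1 s ≈ 1.95 hours.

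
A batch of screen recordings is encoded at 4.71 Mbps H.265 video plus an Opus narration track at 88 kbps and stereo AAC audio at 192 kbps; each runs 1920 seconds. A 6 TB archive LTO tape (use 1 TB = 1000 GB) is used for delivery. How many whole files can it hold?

Audio total: 88 + 192 = 280 kbps = 0.280 Mbps.
Total bitrate: 4.990 Mbps.
Per item: 4.990 Mbps × 1920 s = 9,581 Mb = 1,198 MB.
Capacity: 6 TB = 48,000,000 Mb; 5010.02 items → 5010 complete.

5010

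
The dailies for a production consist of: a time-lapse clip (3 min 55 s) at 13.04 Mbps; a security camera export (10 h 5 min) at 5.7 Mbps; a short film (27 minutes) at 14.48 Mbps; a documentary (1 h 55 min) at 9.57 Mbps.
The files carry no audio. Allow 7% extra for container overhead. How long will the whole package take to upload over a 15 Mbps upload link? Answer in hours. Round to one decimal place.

time-lapse clip: 13.040 Mbps × 235 s × 1.07 = 3278.9 Mb
security camera export: 5.700 Mbps × 36300 s × 1.07 = 221393.7 Mb
short film: 14.480 Mbps × 1620 s × 1.07 = 25099.6 Mb
documentary: 9.570 Mbps × 6900 s × 1.07 = 70655.3 Mb
Total: 320427.5 Mb = 40053.4 MB.
At 15 Mbps: 320427.5 / 15 = 21362 s ≈ 5.93 hours.

5.9 hours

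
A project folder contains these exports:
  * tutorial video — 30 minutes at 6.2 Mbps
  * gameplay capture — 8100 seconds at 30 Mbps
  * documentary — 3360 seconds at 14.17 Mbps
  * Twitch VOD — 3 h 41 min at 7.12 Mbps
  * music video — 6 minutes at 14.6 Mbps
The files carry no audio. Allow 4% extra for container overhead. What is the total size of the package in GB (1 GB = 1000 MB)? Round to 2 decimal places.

52.19 GB

tutorial video: 6.200 Mbps × 1800 s × 1.04 = 11606.4 Mb
gameplay capture: 30.000 Mbps × 8100 s × 1.04 = 252720.0 Mb
documentary: 14.170 Mbps × 3360 s × 1.04 = 49515.6 Mb
Twitch VOD: 7.120 Mbps × 13260 s × 1.04 = 98187.6 Mb
music video: 14.600 Mbps × 360 s × 1.04 = 5466.2 Mb
Total: 417495.9 Mb = 52187.0 MB.
= 52.19 GB.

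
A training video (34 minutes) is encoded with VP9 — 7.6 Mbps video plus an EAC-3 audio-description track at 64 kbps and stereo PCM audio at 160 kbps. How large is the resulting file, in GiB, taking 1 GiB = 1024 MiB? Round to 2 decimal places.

1.86 GiB

34 min = 2040 s
Audio total: 64 + 160 = 224 kbps = 0.224 Mbps.
Total bitrate: 7.6 + 0.224 = 7.824 Mbps.
Stream data: 7.824 Mbps × 2040 s = 15961.0 Mb.
15,961 Mb = 1,995,120,000 bytes ÷ 1,073,741,824 = 1.858 GiB.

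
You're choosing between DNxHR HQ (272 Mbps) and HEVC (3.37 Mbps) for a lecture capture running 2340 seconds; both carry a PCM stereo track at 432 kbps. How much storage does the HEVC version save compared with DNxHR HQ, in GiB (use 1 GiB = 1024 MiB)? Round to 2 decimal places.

73.18 GiB

Audio: 432 kbps = 0.432 Mbps.
DNxHR HQ: 272.432 Mbps × 2340 s = 637490.9 Mb = 74.214 GiB.
HEVC: 3.802 Mbps × 2340 s = 8896.7 Mb = 1.036 GiB.
Saving: 74.214 − 1.036 = 73.178 GiB.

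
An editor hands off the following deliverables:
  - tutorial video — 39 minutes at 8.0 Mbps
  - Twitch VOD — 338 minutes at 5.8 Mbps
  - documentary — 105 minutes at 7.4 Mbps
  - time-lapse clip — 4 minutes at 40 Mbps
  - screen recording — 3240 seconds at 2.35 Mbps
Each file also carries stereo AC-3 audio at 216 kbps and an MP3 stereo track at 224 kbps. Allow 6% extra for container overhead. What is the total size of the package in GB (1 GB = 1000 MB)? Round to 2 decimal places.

Audio total: 216 + 224 = 440 kbps = 0.440 Mbps.
tutorial video: 8.440 Mbps × 2340 s × 1.06 = 20934.6 Mb
Twitch VOD: 6.240 Mbps × 20280 s × 1.06 = 134140.0 Mb
documentary: 7.840 Mbps × 6300 s × 1.06 = 52355.5 Mb
time-lapse clip: 40.440 Mbps × 240 s × 1.06 = 10287.9 Mb
screen recording: 2.790 Mbps × 3240 s × 1.06 = 9582.0 Mb
Total: 227300.0 Mb = 28412.5 MB.
= 28.41 GB.

28.41 GB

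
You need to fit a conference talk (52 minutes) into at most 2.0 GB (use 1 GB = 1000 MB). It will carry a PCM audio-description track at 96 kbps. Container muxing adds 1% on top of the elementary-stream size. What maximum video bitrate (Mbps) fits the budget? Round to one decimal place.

Budget: 2.0 GB = 16000.0 Mb.
Stream payload after overhead: 16000.0 / 1.01 = 15841.6 Mb.
52 min = 3120 s
Total bitrate budget: 15841.6 Mb / 3120 s = 5.077 Mbps.
Audio: 96 kbps = 0.096 Mbps.
Video: 5.077 − 0.096 = 4.981 Mbps.

5.0 Mbps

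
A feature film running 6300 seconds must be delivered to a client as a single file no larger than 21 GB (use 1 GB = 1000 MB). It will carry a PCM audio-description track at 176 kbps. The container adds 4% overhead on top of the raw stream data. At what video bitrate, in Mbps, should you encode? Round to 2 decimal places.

25.47 Mbps

Budget: 21 GB = 168000.0 Mb.
Stream payload after overhead: 168000.0 / 1.04 = 161538.5 Mb.
Total bitrate budget: 161538.5 Mb / 6300 s = 25.641 Mbps.
Audio: 176 kbps = 0.176 Mbps.
Video: 25.641 − 0.176 = 25.465 Mbps.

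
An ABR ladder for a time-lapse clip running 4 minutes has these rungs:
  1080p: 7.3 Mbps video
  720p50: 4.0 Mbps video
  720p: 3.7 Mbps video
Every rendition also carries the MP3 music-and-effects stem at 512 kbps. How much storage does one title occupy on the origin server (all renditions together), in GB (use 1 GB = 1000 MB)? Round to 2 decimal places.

4 min = 240 s
Audio: 512 kbps = 0.512 Mbps.
Sum of rendition bitrates: (7.3+0.512) + (4.0+0.512) + (3.7+0.512) = 16.536 Mbps.
× 240 s = 3,969 Mb = 496.1 MB = 0.4961 GB.

0.50 GB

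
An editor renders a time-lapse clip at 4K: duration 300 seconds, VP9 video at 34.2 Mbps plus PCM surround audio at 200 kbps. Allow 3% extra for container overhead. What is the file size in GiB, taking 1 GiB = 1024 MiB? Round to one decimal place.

1.2 GiB

Audio: 200 kbps = 0.200 Mbps.
Total bitrate: 34.2 + 0.200 = 34.400 Mbps.
Stream data: 34.400 Mbps × 300 s = 10320.0 Mb.
With 3% container overhead: ×1.03.
10,630 Mb = 1,328,700,000 bytes ÷ 1,073,741,824 = 1.237 GiB.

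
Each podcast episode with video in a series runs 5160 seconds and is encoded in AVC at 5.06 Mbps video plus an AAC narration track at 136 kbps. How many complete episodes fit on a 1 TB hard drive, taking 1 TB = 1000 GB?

298

Audio: 136 kbps = 0.136 Mbps.
Total bitrate: 5.196 Mbps.
Per item: 5.196 Mbps × 5160 s = 26,811 Mb = 3,351 MB.
Capacity: 1 TB = 8,000,000 Mb; 298.38 items → 298 complete.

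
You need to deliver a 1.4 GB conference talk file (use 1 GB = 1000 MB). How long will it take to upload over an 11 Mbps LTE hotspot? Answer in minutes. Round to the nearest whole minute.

17 minutes

File: 1.4 GB = 11200.0 Mb.
At 11 Mbps: 11200.0 / 11 = 1018.2 s ≈ 17 minutes.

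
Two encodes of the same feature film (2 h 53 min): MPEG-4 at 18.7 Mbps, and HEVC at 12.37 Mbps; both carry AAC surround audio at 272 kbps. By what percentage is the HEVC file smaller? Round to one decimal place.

33.4%

2 h 53 min = 173 min = 10380 s
Audio: 272 kbps = 0.272 Mbps.
MPEG-4: 18.972 Mbps × 10380 s = 196929.4 Mb = 24.616 GB.
HEVC: 12.642 Mbps × 10380 s = 131224.0 Mb = 16.403 GB.
Reduction: (1 − 16.403/24.616) × 100 = 33.36%.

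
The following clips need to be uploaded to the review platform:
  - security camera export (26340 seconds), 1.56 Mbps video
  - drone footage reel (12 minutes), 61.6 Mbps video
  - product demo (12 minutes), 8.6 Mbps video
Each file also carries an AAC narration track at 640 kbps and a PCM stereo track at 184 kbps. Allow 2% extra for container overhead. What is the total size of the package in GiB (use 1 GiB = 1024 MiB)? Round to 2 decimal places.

13.60 GiB

Audio total: 640 + 184 = 824 kbps = 0.824 Mbps.
security camera export: 2.384 Mbps × 26340 s × 1.02 = 64050.5 Mb
drone footage reel: 62.424 Mbps × 720 s × 1.02 = 45844.2 Mb
product demo: 9.424 Mbps × 720 s × 1.02 = 6921.0 Mb
Total: 116815.6 Mb = 14602.0 MB.
= 13.60 GiB.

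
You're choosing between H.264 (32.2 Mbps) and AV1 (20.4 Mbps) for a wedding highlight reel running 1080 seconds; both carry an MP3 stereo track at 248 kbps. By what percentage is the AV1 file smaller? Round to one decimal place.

Audio: 248 kbps = 0.248 Mbps.
H.264: 32.448 Mbps × 1080 s = 35043.8 Mb = 4.080 GiB.
AV1: 20.648 Mbps × 1080 s = 22299.8 Mb = 2.596 GiB.
Reduction: (1 − 2.596/4.080) × 100 = 36.37%.

36.4%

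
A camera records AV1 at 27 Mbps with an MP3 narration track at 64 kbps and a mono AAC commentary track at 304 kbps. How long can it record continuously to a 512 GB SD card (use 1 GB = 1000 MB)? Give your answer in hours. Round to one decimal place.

Audio total: 64 + 304 = 368 kbps = 0.368 Mbps.
Total bitrate: 27 + 0.368 = 27.368 Mbps.
Capacity: 512 GB = 4,096,000 Mb.
Recording time: 4,096,000 / 27.368 = 149,664 s ≈ 41.6 hours.

41.6 hours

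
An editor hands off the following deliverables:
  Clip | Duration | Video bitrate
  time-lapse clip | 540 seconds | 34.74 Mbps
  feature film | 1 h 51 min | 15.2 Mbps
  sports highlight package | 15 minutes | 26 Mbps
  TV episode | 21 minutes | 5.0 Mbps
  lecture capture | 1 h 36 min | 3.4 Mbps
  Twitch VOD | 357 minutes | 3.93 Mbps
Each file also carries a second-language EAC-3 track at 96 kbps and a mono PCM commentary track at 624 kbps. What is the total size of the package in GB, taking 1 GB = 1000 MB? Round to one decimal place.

35.0 GB

Audio total: 96 + 624 = 720 kbps = 0.720 Mbps.
time-lapse clip: 35.460 Mbps × 540 s = 19148.4 Mb
feature film: 15.920 Mbps × 6660 s = 106027.2 Mb
sports highlight package: 26.720 Mbps × 900 s = 24048.0 Mb
TV episode: 5.720 Mbps × 1260 s = 7207.2 Mb
lecture capture: 4.120 Mbps × 5760 s = 23731.2 Mb
Twitch VOD: 4.650 Mbps × 21420 s = 99603.0 Mb
Total: 279765.0 Mb = 34970.6 MB.
= 34.97 GB.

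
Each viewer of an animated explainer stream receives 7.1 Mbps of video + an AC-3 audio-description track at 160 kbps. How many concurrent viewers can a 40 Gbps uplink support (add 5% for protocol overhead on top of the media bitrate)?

Audio: 160 kbps = 0.160 Mbps.
Per-viewer media rate: 7.260 Mbps.
On the wire with 5% overhead: 7.623 Mbps.
40 Gbps = 40,000 Mbps; 40,000 / 7.623 = 5247.28 → 5247 viewers.

5247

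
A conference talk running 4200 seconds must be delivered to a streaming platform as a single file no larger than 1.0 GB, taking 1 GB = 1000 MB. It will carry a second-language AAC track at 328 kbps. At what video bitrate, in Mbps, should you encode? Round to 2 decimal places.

1.58 Mbps

Budget: 1.0 GB = 8000.0 Mb.
Total bitrate budget: 8000.0 Mb / 4200 s = 1.905 Mbps.
Audio: 328 kbps = 0.328 Mbps.
Video: 1.905 − 0.328 = 1.577 Mbps.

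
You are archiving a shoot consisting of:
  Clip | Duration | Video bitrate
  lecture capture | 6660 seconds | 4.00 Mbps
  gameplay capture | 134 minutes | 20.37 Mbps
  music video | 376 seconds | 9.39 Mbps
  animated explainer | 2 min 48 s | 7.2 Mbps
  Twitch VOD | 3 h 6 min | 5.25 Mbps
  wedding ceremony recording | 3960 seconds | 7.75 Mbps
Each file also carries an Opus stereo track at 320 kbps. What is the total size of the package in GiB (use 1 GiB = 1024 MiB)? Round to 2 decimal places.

Audio: 320 kbps = 0.320 Mbps.
lecture capture: 4.320 Mbps × 6660 s = 28771.2 Mb
gameplay capture: 20.690 Mbps × 8040 s = 166347.6 Mb
music video: 9.710 Mbps × 376 s = 3651.0 Mb
animated explainer: 7.520 Mbps × 168 s = 1263.4 Mb
Twitch VOD: 5.570 Mbps × 11160 s = 62161.2 Mb
wedding ceremony recording: 8.070 Mbps × 3960 s = 31957.2 Mb
Total: 294151.5 Mb = 36768.9 MB.
= 34.24 GiB.

34.24 GiB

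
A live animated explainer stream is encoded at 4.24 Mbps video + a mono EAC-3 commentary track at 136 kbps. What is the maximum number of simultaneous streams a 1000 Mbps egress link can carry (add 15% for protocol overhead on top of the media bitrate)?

Audio: 136 kbps = 0.136 Mbps.
Per-viewer media rate: 4.376 Mbps.
On the wire with 15% overhead: 5.032 Mbps.
1000 Mbps = 1,000 Mbps; 1,000 / 5.032 = 198.71 → 198 viewers.

198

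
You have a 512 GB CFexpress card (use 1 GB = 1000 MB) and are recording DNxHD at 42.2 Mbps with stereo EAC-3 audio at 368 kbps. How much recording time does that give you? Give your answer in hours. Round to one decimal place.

26.7 hours

Audio: 368 kbps = 0.368 Mbps.
Total bitrate: 42.2 + 0.368 = 42.568 Mbps.
Capacity: 512 GB = 4,096,000 Mb.
Recording time: 4,096,000 / 42.568 = 96,223 s ≈ 26.7 hours.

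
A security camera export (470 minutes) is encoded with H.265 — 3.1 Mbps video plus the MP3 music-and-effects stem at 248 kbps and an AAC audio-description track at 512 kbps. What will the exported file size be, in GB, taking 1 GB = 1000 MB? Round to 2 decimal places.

13.61 GB

470 min = 28200 s
Audio total: 248 + 512 = 760 kbps = 0.760 Mbps.
Total bitrate: 3.1 + 0.760 = 3.860 Mbps.
Stream data: 3.860 Mbps × 28200 s = 108852.0 Mb.
108,852 Mb ÷ 8 = 13,606 MB → 13.61 GB.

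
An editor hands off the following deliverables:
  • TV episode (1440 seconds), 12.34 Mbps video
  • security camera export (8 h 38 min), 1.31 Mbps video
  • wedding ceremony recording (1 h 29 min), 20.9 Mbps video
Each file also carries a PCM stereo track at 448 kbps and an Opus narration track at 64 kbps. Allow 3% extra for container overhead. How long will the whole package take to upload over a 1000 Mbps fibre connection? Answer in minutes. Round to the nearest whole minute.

3 minutes

Audio total: 448 + 64 = 512 kbps = 0.512 Mbps.
TV episode: 12.852 Mbps × 1440 s × 1.03 = 19062.1 Mb
security camera export: 1.822 Mbps × 31080 s × 1.03 = 58326.6 Mb
wedding ceremony recording: 21.412 Mbps × 5340 s × 1.03 = 117770.3 Mb
Total: 195159.0 Mb = 24394.9 MB.
At 1000 Mbps: 195159.0 / 1000 = 195 s ≈ 3.25 minutes.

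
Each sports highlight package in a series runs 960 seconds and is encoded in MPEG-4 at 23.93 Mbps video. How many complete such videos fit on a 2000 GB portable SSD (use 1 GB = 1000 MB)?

Per item: 23.930 Mbps × 960 s = 22,973 Mb = 2,872 MB.
Capacity: 2000 GB = 16,000,000 Mb; 696.48 items → 696 complete.

696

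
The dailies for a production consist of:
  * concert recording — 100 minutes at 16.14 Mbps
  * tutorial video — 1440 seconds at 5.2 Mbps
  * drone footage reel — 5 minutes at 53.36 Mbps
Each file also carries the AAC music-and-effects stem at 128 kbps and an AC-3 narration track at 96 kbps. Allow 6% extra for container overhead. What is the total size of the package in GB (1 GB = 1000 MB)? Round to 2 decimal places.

Audio total: 128 + 96 = 224 kbps = 0.224 Mbps.
concert recording: 16.364 Mbps × 6000 s × 1.06 = 104075.0 Mb
tutorial video: 5.424 Mbps × 1440 s × 1.06 = 8279.2 Mb
drone footage reel: 53.584 Mbps × 300 s × 1.06 = 17039.7 Mb
Total: 129393.9 Mb = 16174.2 MB.
= 16.17 GB.

16.17 GB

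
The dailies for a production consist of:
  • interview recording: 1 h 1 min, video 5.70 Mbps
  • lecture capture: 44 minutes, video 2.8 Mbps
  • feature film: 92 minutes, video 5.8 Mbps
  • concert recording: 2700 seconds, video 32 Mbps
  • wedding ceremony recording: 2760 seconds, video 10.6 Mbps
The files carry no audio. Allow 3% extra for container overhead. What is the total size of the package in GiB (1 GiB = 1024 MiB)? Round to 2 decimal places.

21.09 GiB

interview recording: 5.700 Mbps × 3660 s × 1.03 = 21487.9 Mb
lecture capture: 2.800 Mbps × 2640 s × 1.03 = 7613.8 Mb
feature film: 5.800 Mbps × 5520 s × 1.03 = 32976.5 Mb
concert recording: 32.000 Mbps × 2700 s × 1.03 = 88992.0 Mb
wedding ceremony recording: 10.600 Mbps × 2760 s × 1.03 = 30133.7 Mb
Total: 181203.8 Mb = 22650.5 MB.
= 21.09 GiB.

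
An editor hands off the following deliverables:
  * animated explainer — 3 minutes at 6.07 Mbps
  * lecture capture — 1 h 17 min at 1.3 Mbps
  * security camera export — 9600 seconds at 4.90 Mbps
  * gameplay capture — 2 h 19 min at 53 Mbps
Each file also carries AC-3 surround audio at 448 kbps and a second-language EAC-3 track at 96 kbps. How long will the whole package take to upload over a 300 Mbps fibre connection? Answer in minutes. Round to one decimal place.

28.3 minutes

Audio total: 448 + 96 = 544 kbps = 0.544 Mbps.
animated explainer: 6.614 Mbps × 180 s = 1190.5 Mb
lecture capture: 1.844 Mbps × 4620 s = 8519.3 Mb
security camera export: 5.444 Mbps × 9600 s = 52262.4 Mb
gameplay capture: 53.544 Mbps × 8340 s = 446557.0 Mb
Total: 508529.2 Mb = 63566.1 MB.
At 300 Mbps: 508529.2 / 300 = 1695 s ≈ 28.3 minutes.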